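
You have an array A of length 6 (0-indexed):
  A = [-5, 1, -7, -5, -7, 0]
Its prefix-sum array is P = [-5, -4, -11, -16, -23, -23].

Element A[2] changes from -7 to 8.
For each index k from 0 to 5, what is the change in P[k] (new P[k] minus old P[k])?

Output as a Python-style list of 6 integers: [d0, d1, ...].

Answer: [0, 0, 15, 15, 15, 15]

Derivation:
Element change: A[2] -7 -> 8, delta = 15
For k < 2: P[k] unchanged, delta_P[k] = 0
For k >= 2: P[k] shifts by exactly 15
Delta array: [0, 0, 15, 15, 15, 15]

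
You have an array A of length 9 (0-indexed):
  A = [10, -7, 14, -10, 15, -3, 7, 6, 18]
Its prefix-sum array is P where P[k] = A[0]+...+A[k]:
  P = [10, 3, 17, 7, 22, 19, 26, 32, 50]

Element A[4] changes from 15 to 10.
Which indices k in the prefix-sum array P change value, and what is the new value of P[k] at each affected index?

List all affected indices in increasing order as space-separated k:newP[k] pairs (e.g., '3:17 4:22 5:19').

P[k] = A[0] + ... + A[k]
P[k] includes A[4] iff k >= 4
Affected indices: 4, 5, ..., 8; delta = -5
  P[4]: 22 + -5 = 17
  P[5]: 19 + -5 = 14
  P[6]: 26 + -5 = 21
  P[7]: 32 + -5 = 27
  P[8]: 50 + -5 = 45

Answer: 4:17 5:14 6:21 7:27 8:45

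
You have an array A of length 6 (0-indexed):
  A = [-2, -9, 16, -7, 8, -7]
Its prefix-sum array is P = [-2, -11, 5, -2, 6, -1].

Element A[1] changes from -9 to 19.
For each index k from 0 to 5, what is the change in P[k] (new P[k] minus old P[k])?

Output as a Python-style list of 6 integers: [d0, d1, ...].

Element change: A[1] -9 -> 19, delta = 28
For k < 1: P[k] unchanged, delta_P[k] = 0
For k >= 1: P[k] shifts by exactly 28
Delta array: [0, 28, 28, 28, 28, 28]

Answer: [0, 28, 28, 28, 28, 28]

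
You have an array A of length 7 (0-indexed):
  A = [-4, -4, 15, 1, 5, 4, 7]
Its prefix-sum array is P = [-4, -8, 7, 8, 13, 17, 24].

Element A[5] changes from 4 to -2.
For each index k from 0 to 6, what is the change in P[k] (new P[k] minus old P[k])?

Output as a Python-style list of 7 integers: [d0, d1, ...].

Element change: A[5] 4 -> -2, delta = -6
For k < 5: P[k] unchanged, delta_P[k] = 0
For k >= 5: P[k] shifts by exactly -6
Delta array: [0, 0, 0, 0, 0, -6, -6]

Answer: [0, 0, 0, 0, 0, -6, -6]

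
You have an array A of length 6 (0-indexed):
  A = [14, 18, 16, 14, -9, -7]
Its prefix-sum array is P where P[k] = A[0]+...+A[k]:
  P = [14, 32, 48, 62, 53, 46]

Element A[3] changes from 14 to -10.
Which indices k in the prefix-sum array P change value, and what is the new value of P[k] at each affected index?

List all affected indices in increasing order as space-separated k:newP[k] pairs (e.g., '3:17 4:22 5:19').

P[k] = A[0] + ... + A[k]
P[k] includes A[3] iff k >= 3
Affected indices: 3, 4, ..., 5; delta = -24
  P[3]: 62 + -24 = 38
  P[4]: 53 + -24 = 29
  P[5]: 46 + -24 = 22

Answer: 3:38 4:29 5:22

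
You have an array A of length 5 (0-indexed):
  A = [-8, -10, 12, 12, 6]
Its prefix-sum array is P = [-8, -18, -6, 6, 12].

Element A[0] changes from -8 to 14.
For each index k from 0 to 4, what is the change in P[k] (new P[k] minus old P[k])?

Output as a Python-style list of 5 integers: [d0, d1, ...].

Answer: [22, 22, 22, 22, 22]

Derivation:
Element change: A[0] -8 -> 14, delta = 22
For k < 0: P[k] unchanged, delta_P[k] = 0
For k >= 0: P[k] shifts by exactly 22
Delta array: [22, 22, 22, 22, 22]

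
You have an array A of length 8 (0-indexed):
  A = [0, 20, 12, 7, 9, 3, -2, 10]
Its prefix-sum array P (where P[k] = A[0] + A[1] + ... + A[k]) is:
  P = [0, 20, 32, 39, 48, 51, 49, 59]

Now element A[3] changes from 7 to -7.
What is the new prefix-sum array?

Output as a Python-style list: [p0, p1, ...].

Answer: [0, 20, 32, 25, 34, 37, 35, 45]

Derivation:
Change: A[3] 7 -> -7, delta = -14
P[k] for k < 3: unchanged (A[3] not included)
P[k] for k >= 3: shift by delta = -14
  P[0] = 0 + 0 = 0
  P[1] = 20 + 0 = 20
  P[2] = 32 + 0 = 32
  P[3] = 39 + -14 = 25
  P[4] = 48 + -14 = 34
  P[5] = 51 + -14 = 37
  P[6] = 49 + -14 = 35
  P[7] = 59 + -14 = 45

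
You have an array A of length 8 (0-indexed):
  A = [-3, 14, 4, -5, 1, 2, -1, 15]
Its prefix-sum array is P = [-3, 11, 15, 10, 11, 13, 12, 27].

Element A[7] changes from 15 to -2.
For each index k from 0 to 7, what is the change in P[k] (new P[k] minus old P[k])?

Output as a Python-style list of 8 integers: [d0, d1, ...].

Element change: A[7] 15 -> -2, delta = -17
For k < 7: P[k] unchanged, delta_P[k] = 0
For k >= 7: P[k] shifts by exactly -17
Delta array: [0, 0, 0, 0, 0, 0, 0, -17]

Answer: [0, 0, 0, 0, 0, 0, 0, -17]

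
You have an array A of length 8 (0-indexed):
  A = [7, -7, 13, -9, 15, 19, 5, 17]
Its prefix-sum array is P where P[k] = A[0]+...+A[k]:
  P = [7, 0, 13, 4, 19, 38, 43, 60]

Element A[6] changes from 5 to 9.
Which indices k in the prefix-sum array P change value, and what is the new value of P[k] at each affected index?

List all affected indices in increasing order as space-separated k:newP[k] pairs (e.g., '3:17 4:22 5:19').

Answer: 6:47 7:64

Derivation:
P[k] = A[0] + ... + A[k]
P[k] includes A[6] iff k >= 6
Affected indices: 6, 7, ..., 7; delta = 4
  P[6]: 43 + 4 = 47
  P[7]: 60 + 4 = 64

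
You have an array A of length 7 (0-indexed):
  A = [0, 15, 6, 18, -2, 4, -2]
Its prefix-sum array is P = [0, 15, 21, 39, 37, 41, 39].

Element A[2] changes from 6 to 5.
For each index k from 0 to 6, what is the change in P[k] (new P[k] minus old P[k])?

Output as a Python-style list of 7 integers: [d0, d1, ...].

Element change: A[2] 6 -> 5, delta = -1
For k < 2: P[k] unchanged, delta_P[k] = 0
For k >= 2: P[k] shifts by exactly -1
Delta array: [0, 0, -1, -1, -1, -1, -1]

Answer: [0, 0, -1, -1, -1, -1, -1]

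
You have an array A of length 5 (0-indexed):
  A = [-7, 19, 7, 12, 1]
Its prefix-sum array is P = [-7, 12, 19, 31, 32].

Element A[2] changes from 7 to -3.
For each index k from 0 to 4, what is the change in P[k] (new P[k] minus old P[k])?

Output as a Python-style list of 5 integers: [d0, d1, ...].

Answer: [0, 0, -10, -10, -10]

Derivation:
Element change: A[2] 7 -> -3, delta = -10
For k < 2: P[k] unchanged, delta_P[k] = 0
For k >= 2: P[k] shifts by exactly -10
Delta array: [0, 0, -10, -10, -10]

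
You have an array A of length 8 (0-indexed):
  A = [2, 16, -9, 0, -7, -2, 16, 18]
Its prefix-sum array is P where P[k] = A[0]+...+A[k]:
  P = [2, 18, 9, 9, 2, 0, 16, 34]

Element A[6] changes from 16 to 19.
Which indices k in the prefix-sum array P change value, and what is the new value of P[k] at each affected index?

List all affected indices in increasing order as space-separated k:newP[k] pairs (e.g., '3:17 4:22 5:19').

P[k] = A[0] + ... + A[k]
P[k] includes A[6] iff k >= 6
Affected indices: 6, 7, ..., 7; delta = 3
  P[6]: 16 + 3 = 19
  P[7]: 34 + 3 = 37

Answer: 6:19 7:37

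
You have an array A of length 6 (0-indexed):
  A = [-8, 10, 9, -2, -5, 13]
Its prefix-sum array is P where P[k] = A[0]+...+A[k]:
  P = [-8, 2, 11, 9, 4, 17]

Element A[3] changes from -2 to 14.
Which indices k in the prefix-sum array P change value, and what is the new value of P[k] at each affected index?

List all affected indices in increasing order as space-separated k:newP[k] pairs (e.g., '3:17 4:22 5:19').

P[k] = A[0] + ... + A[k]
P[k] includes A[3] iff k >= 3
Affected indices: 3, 4, ..., 5; delta = 16
  P[3]: 9 + 16 = 25
  P[4]: 4 + 16 = 20
  P[5]: 17 + 16 = 33

Answer: 3:25 4:20 5:33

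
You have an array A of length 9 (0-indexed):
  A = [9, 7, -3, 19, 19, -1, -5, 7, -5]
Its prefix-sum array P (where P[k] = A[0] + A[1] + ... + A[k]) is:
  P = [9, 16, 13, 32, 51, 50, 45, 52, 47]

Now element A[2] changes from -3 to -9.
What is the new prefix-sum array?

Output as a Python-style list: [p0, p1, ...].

Answer: [9, 16, 7, 26, 45, 44, 39, 46, 41]

Derivation:
Change: A[2] -3 -> -9, delta = -6
P[k] for k < 2: unchanged (A[2] not included)
P[k] for k >= 2: shift by delta = -6
  P[0] = 9 + 0 = 9
  P[1] = 16 + 0 = 16
  P[2] = 13 + -6 = 7
  P[3] = 32 + -6 = 26
  P[4] = 51 + -6 = 45
  P[5] = 50 + -6 = 44
  P[6] = 45 + -6 = 39
  P[7] = 52 + -6 = 46
  P[8] = 47 + -6 = 41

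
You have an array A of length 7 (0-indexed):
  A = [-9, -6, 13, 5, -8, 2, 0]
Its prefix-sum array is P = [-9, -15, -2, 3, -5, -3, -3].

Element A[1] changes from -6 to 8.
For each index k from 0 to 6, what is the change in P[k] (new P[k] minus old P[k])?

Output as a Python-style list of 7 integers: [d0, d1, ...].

Element change: A[1] -6 -> 8, delta = 14
For k < 1: P[k] unchanged, delta_P[k] = 0
For k >= 1: P[k] shifts by exactly 14
Delta array: [0, 14, 14, 14, 14, 14, 14]

Answer: [0, 14, 14, 14, 14, 14, 14]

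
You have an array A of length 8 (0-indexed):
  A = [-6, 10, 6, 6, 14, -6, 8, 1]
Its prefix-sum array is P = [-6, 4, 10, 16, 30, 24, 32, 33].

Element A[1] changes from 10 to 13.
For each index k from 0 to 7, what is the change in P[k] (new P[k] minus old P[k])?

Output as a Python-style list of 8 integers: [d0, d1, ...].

Element change: A[1] 10 -> 13, delta = 3
For k < 1: P[k] unchanged, delta_P[k] = 0
For k >= 1: P[k] shifts by exactly 3
Delta array: [0, 3, 3, 3, 3, 3, 3, 3]

Answer: [0, 3, 3, 3, 3, 3, 3, 3]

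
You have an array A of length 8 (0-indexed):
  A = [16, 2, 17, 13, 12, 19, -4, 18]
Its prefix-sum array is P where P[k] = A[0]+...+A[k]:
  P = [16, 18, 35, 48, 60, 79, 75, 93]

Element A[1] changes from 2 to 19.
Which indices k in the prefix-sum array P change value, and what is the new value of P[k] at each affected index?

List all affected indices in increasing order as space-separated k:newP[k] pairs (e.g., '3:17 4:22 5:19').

Answer: 1:35 2:52 3:65 4:77 5:96 6:92 7:110

Derivation:
P[k] = A[0] + ... + A[k]
P[k] includes A[1] iff k >= 1
Affected indices: 1, 2, ..., 7; delta = 17
  P[1]: 18 + 17 = 35
  P[2]: 35 + 17 = 52
  P[3]: 48 + 17 = 65
  P[4]: 60 + 17 = 77
  P[5]: 79 + 17 = 96
  P[6]: 75 + 17 = 92
  P[7]: 93 + 17 = 110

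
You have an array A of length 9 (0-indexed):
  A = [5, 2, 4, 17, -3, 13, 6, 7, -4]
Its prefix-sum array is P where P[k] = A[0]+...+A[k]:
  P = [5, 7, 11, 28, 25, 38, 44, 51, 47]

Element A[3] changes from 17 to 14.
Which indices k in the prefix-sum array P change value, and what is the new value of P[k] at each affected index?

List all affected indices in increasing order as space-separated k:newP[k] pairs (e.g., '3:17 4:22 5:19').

Answer: 3:25 4:22 5:35 6:41 7:48 8:44

Derivation:
P[k] = A[0] + ... + A[k]
P[k] includes A[3] iff k >= 3
Affected indices: 3, 4, ..., 8; delta = -3
  P[3]: 28 + -3 = 25
  P[4]: 25 + -3 = 22
  P[5]: 38 + -3 = 35
  P[6]: 44 + -3 = 41
  P[7]: 51 + -3 = 48
  P[8]: 47 + -3 = 44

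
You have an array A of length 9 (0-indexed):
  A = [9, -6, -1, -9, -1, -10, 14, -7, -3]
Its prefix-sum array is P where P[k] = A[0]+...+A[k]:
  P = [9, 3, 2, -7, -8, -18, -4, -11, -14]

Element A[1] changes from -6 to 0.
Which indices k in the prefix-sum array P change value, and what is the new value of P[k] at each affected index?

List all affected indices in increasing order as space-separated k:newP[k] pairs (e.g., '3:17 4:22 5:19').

P[k] = A[0] + ... + A[k]
P[k] includes A[1] iff k >= 1
Affected indices: 1, 2, ..., 8; delta = 6
  P[1]: 3 + 6 = 9
  P[2]: 2 + 6 = 8
  P[3]: -7 + 6 = -1
  P[4]: -8 + 6 = -2
  P[5]: -18 + 6 = -12
  P[6]: -4 + 6 = 2
  P[7]: -11 + 6 = -5
  P[8]: -14 + 6 = -8

Answer: 1:9 2:8 3:-1 4:-2 5:-12 6:2 7:-5 8:-8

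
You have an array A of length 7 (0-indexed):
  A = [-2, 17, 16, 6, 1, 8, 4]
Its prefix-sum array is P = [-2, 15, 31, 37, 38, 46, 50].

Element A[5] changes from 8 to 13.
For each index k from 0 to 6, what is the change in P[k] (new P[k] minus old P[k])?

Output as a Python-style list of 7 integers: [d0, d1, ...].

Element change: A[5] 8 -> 13, delta = 5
For k < 5: P[k] unchanged, delta_P[k] = 0
For k >= 5: P[k] shifts by exactly 5
Delta array: [0, 0, 0, 0, 0, 5, 5]

Answer: [0, 0, 0, 0, 0, 5, 5]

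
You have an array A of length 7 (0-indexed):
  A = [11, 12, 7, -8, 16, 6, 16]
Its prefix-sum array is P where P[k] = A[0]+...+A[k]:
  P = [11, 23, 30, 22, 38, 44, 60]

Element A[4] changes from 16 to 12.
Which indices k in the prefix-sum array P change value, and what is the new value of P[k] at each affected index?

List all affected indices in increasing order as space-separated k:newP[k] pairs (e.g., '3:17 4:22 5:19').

Answer: 4:34 5:40 6:56

Derivation:
P[k] = A[0] + ... + A[k]
P[k] includes A[4] iff k >= 4
Affected indices: 4, 5, ..., 6; delta = -4
  P[4]: 38 + -4 = 34
  P[5]: 44 + -4 = 40
  P[6]: 60 + -4 = 56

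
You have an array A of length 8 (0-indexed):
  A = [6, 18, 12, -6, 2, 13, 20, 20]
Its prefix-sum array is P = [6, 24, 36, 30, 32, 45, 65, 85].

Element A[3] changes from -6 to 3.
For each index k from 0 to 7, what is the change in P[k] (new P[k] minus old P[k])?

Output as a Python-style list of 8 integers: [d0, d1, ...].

Answer: [0, 0, 0, 9, 9, 9, 9, 9]

Derivation:
Element change: A[3] -6 -> 3, delta = 9
For k < 3: P[k] unchanged, delta_P[k] = 0
For k >= 3: P[k] shifts by exactly 9
Delta array: [0, 0, 0, 9, 9, 9, 9, 9]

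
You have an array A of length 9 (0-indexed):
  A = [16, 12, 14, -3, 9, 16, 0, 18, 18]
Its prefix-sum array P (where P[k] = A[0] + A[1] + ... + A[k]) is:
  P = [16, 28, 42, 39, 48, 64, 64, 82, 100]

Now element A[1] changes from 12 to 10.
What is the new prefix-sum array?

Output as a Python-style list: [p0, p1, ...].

Change: A[1] 12 -> 10, delta = -2
P[k] for k < 1: unchanged (A[1] not included)
P[k] for k >= 1: shift by delta = -2
  P[0] = 16 + 0 = 16
  P[1] = 28 + -2 = 26
  P[2] = 42 + -2 = 40
  P[3] = 39 + -2 = 37
  P[4] = 48 + -2 = 46
  P[5] = 64 + -2 = 62
  P[6] = 64 + -2 = 62
  P[7] = 82 + -2 = 80
  P[8] = 100 + -2 = 98

Answer: [16, 26, 40, 37, 46, 62, 62, 80, 98]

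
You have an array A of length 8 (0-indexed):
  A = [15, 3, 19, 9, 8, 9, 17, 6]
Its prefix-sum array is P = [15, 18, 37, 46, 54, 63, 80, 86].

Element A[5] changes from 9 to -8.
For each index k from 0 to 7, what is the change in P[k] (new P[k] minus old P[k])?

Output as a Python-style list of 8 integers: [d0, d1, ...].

Element change: A[5] 9 -> -8, delta = -17
For k < 5: P[k] unchanged, delta_P[k] = 0
For k >= 5: P[k] shifts by exactly -17
Delta array: [0, 0, 0, 0, 0, -17, -17, -17]

Answer: [0, 0, 0, 0, 0, -17, -17, -17]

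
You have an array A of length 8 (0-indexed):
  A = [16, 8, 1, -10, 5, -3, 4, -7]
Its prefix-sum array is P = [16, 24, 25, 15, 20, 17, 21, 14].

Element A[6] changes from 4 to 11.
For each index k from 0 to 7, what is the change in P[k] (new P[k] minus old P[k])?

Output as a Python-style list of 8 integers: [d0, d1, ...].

Answer: [0, 0, 0, 0, 0, 0, 7, 7]

Derivation:
Element change: A[6] 4 -> 11, delta = 7
For k < 6: P[k] unchanged, delta_P[k] = 0
For k >= 6: P[k] shifts by exactly 7
Delta array: [0, 0, 0, 0, 0, 0, 7, 7]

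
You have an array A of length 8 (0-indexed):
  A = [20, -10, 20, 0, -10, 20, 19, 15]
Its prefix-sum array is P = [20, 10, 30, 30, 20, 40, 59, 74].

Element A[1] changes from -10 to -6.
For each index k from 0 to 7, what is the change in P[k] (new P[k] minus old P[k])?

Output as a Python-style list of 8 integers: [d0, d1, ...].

Answer: [0, 4, 4, 4, 4, 4, 4, 4]

Derivation:
Element change: A[1] -10 -> -6, delta = 4
For k < 1: P[k] unchanged, delta_P[k] = 0
For k >= 1: P[k] shifts by exactly 4
Delta array: [0, 4, 4, 4, 4, 4, 4, 4]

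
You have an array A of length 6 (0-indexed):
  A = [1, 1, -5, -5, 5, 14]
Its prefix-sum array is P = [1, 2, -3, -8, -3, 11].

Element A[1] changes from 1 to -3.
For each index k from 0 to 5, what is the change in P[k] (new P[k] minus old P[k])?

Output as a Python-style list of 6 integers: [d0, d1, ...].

Answer: [0, -4, -4, -4, -4, -4]

Derivation:
Element change: A[1] 1 -> -3, delta = -4
For k < 1: P[k] unchanged, delta_P[k] = 0
For k >= 1: P[k] shifts by exactly -4
Delta array: [0, -4, -4, -4, -4, -4]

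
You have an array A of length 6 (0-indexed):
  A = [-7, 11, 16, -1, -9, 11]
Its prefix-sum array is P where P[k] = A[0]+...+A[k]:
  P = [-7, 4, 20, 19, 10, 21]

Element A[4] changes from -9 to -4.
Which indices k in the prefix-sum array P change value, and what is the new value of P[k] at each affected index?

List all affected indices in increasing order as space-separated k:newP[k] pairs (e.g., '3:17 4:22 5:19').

Answer: 4:15 5:26

Derivation:
P[k] = A[0] + ... + A[k]
P[k] includes A[4] iff k >= 4
Affected indices: 4, 5, ..., 5; delta = 5
  P[4]: 10 + 5 = 15
  P[5]: 21 + 5 = 26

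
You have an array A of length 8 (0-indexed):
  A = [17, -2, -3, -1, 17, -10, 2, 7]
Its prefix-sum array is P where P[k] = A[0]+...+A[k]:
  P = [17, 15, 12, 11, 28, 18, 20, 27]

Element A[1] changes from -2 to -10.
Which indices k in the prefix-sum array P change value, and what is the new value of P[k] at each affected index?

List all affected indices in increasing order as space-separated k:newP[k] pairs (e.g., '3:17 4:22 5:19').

P[k] = A[0] + ... + A[k]
P[k] includes A[1] iff k >= 1
Affected indices: 1, 2, ..., 7; delta = -8
  P[1]: 15 + -8 = 7
  P[2]: 12 + -8 = 4
  P[3]: 11 + -8 = 3
  P[4]: 28 + -8 = 20
  P[5]: 18 + -8 = 10
  P[6]: 20 + -8 = 12
  P[7]: 27 + -8 = 19

Answer: 1:7 2:4 3:3 4:20 5:10 6:12 7:19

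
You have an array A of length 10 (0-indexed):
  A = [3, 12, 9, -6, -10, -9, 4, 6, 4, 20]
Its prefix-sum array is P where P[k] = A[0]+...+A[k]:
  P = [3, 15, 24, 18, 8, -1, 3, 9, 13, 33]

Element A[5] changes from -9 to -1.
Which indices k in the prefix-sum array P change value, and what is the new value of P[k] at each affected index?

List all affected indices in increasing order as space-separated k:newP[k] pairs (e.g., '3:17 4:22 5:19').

Answer: 5:7 6:11 7:17 8:21 9:41

Derivation:
P[k] = A[0] + ... + A[k]
P[k] includes A[5] iff k >= 5
Affected indices: 5, 6, ..., 9; delta = 8
  P[5]: -1 + 8 = 7
  P[6]: 3 + 8 = 11
  P[7]: 9 + 8 = 17
  P[8]: 13 + 8 = 21
  P[9]: 33 + 8 = 41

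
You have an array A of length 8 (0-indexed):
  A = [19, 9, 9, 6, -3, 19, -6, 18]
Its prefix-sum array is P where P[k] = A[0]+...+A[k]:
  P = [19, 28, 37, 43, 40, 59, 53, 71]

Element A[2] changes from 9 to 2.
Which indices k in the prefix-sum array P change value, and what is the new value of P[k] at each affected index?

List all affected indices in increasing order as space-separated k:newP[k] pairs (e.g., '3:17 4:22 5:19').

P[k] = A[0] + ... + A[k]
P[k] includes A[2] iff k >= 2
Affected indices: 2, 3, ..., 7; delta = -7
  P[2]: 37 + -7 = 30
  P[3]: 43 + -7 = 36
  P[4]: 40 + -7 = 33
  P[5]: 59 + -7 = 52
  P[6]: 53 + -7 = 46
  P[7]: 71 + -7 = 64

Answer: 2:30 3:36 4:33 5:52 6:46 7:64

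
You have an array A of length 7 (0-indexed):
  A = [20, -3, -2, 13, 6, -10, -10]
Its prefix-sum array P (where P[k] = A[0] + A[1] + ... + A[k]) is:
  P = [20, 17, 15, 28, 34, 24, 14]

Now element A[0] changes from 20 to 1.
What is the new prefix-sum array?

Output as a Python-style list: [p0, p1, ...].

Answer: [1, -2, -4, 9, 15, 5, -5]

Derivation:
Change: A[0] 20 -> 1, delta = -19
P[k] for k < 0: unchanged (A[0] not included)
P[k] for k >= 0: shift by delta = -19
  P[0] = 20 + -19 = 1
  P[1] = 17 + -19 = -2
  P[2] = 15 + -19 = -4
  P[3] = 28 + -19 = 9
  P[4] = 34 + -19 = 15
  P[5] = 24 + -19 = 5
  P[6] = 14 + -19 = -5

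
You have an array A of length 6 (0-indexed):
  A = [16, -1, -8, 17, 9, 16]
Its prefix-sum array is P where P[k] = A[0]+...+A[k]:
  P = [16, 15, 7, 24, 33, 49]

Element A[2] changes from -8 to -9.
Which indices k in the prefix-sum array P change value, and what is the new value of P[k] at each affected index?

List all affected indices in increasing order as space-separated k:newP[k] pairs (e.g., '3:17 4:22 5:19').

P[k] = A[0] + ... + A[k]
P[k] includes A[2] iff k >= 2
Affected indices: 2, 3, ..., 5; delta = -1
  P[2]: 7 + -1 = 6
  P[3]: 24 + -1 = 23
  P[4]: 33 + -1 = 32
  P[5]: 49 + -1 = 48

Answer: 2:6 3:23 4:32 5:48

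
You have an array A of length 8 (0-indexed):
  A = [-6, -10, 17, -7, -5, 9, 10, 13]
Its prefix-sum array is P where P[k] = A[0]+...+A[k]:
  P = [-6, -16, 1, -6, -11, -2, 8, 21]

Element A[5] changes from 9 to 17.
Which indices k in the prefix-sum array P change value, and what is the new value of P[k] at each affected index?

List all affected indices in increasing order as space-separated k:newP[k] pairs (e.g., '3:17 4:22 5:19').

Answer: 5:6 6:16 7:29

Derivation:
P[k] = A[0] + ... + A[k]
P[k] includes A[5] iff k >= 5
Affected indices: 5, 6, ..., 7; delta = 8
  P[5]: -2 + 8 = 6
  P[6]: 8 + 8 = 16
  P[7]: 21 + 8 = 29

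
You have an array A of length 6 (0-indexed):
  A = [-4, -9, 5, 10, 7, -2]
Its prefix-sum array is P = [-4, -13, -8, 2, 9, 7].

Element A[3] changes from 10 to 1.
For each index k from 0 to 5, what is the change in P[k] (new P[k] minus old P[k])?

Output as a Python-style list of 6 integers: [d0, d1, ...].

Element change: A[3] 10 -> 1, delta = -9
For k < 3: P[k] unchanged, delta_P[k] = 0
For k >= 3: P[k] shifts by exactly -9
Delta array: [0, 0, 0, -9, -9, -9]

Answer: [0, 0, 0, -9, -9, -9]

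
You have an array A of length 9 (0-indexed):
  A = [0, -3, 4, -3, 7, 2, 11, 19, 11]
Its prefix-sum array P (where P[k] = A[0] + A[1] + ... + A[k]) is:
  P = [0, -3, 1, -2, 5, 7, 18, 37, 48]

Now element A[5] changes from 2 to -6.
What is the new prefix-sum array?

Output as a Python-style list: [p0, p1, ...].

Change: A[5] 2 -> -6, delta = -8
P[k] for k < 5: unchanged (A[5] not included)
P[k] for k >= 5: shift by delta = -8
  P[0] = 0 + 0 = 0
  P[1] = -3 + 0 = -3
  P[2] = 1 + 0 = 1
  P[3] = -2 + 0 = -2
  P[4] = 5 + 0 = 5
  P[5] = 7 + -8 = -1
  P[6] = 18 + -8 = 10
  P[7] = 37 + -8 = 29
  P[8] = 48 + -8 = 40

Answer: [0, -3, 1, -2, 5, -1, 10, 29, 40]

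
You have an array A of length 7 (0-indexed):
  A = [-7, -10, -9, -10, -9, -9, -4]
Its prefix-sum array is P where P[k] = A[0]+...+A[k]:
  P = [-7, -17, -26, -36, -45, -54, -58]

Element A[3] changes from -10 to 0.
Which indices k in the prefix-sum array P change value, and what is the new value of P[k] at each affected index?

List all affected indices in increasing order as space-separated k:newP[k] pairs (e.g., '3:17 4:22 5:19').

Answer: 3:-26 4:-35 5:-44 6:-48

Derivation:
P[k] = A[0] + ... + A[k]
P[k] includes A[3] iff k >= 3
Affected indices: 3, 4, ..., 6; delta = 10
  P[3]: -36 + 10 = -26
  P[4]: -45 + 10 = -35
  P[5]: -54 + 10 = -44
  P[6]: -58 + 10 = -48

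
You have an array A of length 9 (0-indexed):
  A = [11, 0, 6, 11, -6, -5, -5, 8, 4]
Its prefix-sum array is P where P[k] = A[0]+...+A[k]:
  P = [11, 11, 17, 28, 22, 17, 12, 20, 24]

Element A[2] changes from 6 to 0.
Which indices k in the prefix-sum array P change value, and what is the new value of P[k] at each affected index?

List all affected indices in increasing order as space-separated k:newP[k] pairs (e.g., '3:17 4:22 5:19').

Answer: 2:11 3:22 4:16 5:11 6:6 7:14 8:18

Derivation:
P[k] = A[0] + ... + A[k]
P[k] includes A[2] iff k >= 2
Affected indices: 2, 3, ..., 8; delta = -6
  P[2]: 17 + -6 = 11
  P[3]: 28 + -6 = 22
  P[4]: 22 + -6 = 16
  P[5]: 17 + -6 = 11
  P[6]: 12 + -6 = 6
  P[7]: 20 + -6 = 14
  P[8]: 24 + -6 = 18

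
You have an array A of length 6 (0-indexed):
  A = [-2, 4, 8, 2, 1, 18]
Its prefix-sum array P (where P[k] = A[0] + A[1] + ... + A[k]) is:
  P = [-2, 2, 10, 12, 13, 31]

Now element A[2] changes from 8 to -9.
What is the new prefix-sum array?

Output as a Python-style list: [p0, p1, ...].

Answer: [-2, 2, -7, -5, -4, 14]

Derivation:
Change: A[2] 8 -> -9, delta = -17
P[k] for k < 2: unchanged (A[2] not included)
P[k] for k >= 2: shift by delta = -17
  P[0] = -2 + 0 = -2
  P[1] = 2 + 0 = 2
  P[2] = 10 + -17 = -7
  P[3] = 12 + -17 = -5
  P[4] = 13 + -17 = -4
  P[5] = 31 + -17 = 14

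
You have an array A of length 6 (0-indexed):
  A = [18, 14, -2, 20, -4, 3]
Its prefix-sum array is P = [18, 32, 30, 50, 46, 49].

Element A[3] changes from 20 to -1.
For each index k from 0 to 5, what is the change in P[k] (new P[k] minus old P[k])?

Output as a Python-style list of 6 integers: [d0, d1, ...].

Answer: [0, 0, 0, -21, -21, -21]

Derivation:
Element change: A[3] 20 -> -1, delta = -21
For k < 3: P[k] unchanged, delta_P[k] = 0
For k >= 3: P[k] shifts by exactly -21
Delta array: [0, 0, 0, -21, -21, -21]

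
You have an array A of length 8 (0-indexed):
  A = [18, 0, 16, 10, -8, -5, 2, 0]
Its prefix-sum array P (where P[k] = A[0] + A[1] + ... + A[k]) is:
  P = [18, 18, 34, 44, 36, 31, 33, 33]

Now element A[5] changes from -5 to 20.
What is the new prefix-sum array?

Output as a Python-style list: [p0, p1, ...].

Answer: [18, 18, 34, 44, 36, 56, 58, 58]

Derivation:
Change: A[5] -5 -> 20, delta = 25
P[k] for k < 5: unchanged (A[5] not included)
P[k] for k >= 5: shift by delta = 25
  P[0] = 18 + 0 = 18
  P[1] = 18 + 0 = 18
  P[2] = 34 + 0 = 34
  P[3] = 44 + 0 = 44
  P[4] = 36 + 0 = 36
  P[5] = 31 + 25 = 56
  P[6] = 33 + 25 = 58
  P[7] = 33 + 25 = 58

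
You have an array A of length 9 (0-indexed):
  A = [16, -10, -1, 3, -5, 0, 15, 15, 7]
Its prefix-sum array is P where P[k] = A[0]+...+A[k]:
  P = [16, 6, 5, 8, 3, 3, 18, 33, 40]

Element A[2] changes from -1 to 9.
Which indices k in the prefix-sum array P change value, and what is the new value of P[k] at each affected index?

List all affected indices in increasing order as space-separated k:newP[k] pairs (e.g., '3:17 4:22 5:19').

P[k] = A[0] + ... + A[k]
P[k] includes A[2] iff k >= 2
Affected indices: 2, 3, ..., 8; delta = 10
  P[2]: 5 + 10 = 15
  P[3]: 8 + 10 = 18
  P[4]: 3 + 10 = 13
  P[5]: 3 + 10 = 13
  P[6]: 18 + 10 = 28
  P[7]: 33 + 10 = 43
  P[8]: 40 + 10 = 50

Answer: 2:15 3:18 4:13 5:13 6:28 7:43 8:50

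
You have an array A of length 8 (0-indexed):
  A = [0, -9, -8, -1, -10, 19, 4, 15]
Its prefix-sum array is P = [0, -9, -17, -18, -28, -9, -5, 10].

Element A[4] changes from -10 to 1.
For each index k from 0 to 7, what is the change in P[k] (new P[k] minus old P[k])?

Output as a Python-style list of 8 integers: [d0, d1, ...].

Element change: A[4] -10 -> 1, delta = 11
For k < 4: P[k] unchanged, delta_P[k] = 0
For k >= 4: P[k] shifts by exactly 11
Delta array: [0, 0, 0, 0, 11, 11, 11, 11]

Answer: [0, 0, 0, 0, 11, 11, 11, 11]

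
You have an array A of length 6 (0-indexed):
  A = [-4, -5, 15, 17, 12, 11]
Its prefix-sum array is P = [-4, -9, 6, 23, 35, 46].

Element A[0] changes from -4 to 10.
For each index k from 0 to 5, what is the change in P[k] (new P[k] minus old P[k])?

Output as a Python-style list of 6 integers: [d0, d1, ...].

Element change: A[0] -4 -> 10, delta = 14
For k < 0: P[k] unchanged, delta_P[k] = 0
For k >= 0: P[k] shifts by exactly 14
Delta array: [14, 14, 14, 14, 14, 14]

Answer: [14, 14, 14, 14, 14, 14]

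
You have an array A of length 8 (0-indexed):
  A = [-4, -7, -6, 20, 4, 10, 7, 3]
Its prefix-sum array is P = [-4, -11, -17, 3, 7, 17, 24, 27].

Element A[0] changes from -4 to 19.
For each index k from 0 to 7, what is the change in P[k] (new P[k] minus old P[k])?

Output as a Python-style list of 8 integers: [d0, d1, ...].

Element change: A[0] -4 -> 19, delta = 23
For k < 0: P[k] unchanged, delta_P[k] = 0
For k >= 0: P[k] shifts by exactly 23
Delta array: [23, 23, 23, 23, 23, 23, 23, 23]

Answer: [23, 23, 23, 23, 23, 23, 23, 23]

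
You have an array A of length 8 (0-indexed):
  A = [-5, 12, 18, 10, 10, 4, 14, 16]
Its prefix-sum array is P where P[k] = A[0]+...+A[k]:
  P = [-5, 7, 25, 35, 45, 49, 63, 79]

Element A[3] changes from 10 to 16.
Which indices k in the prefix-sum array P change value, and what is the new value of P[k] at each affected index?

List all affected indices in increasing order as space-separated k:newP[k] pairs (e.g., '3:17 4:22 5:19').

P[k] = A[0] + ... + A[k]
P[k] includes A[3] iff k >= 3
Affected indices: 3, 4, ..., 7; delta = 6
  P[3]: 35 + 6 = 41
  P[4]: 45 + 6 = 51
  P[5]: 49 + 6 = 55
  P[6]: 63 + 6 = 69
  P[7]: 79 + 6 = 85

Answer: 3:41 4:51 5:55 6:69 7:85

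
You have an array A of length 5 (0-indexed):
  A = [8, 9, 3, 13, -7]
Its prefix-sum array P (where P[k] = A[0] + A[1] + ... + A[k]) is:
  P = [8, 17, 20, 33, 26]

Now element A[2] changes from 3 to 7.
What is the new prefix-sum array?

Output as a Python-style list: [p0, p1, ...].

Change: A[2] 3 -> 7, delta = 4
P[k] for k < 2: unchanged (A[2] not included)
P[k] for k >= 2: shift by delta = 4
  P[0] = 8 + 0 = 8
  P[1] = 17 + 0 = 17
  P[2] = 20 + 4 = 24
  P[3] = 33 + 4 = 37
  P[4] = 26 + 4 = 30

Answer: [8, 17, 24, 37, 30]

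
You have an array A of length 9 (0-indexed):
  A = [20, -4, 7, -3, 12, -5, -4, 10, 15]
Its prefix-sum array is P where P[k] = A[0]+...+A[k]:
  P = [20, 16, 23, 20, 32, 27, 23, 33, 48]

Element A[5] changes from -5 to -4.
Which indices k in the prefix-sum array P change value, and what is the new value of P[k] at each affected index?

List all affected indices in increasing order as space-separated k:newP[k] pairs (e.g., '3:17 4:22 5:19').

P[k] = A[0] + ... + A[k]
P[k] includes A[5] iff k >= 5
Affected indices: 5, 6, ..., 8; delta = 1
  P[5]: 27 + 1 = 28
  P[6]: 23 + 1 = 24
  P[7]: 33 + 1 = 34
  P[8]: 48 + 1 = 49

Answer: 5:28 6:24 7:34 8:49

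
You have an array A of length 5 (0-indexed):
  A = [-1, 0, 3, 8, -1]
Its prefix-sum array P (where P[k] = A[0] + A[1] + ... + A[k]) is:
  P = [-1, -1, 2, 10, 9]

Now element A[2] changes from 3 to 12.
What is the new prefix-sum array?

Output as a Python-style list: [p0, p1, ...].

Change: A[2] 3 -> 12, delta = 9
P[k] for k < 2: unchanged (A[2] not included)
P[k] for k >= 2: shift by delta = 9
  P[0] = -1 + 0 = -1
  P[1] = -1 + 0 = -1
  P[2] = 2 + 9 = 11
  P[3] = 10 + 9 = 19
  P[4] = 9 + 9 = 18

Answer: [-1, -1, 11, 19, 18]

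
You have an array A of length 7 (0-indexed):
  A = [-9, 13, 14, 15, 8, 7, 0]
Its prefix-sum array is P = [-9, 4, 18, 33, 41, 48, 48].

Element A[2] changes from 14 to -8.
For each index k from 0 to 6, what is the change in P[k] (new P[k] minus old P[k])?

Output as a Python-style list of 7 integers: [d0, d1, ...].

Answer: [0, 0, -22, -22, -22, -22, -22]

Derivation:
Element change: A[2] 14 -> -8, delta = -22
For k < 2: P[k] unchanged, delta_P[k] = 0
For k >= 2: P[k] shifts by exactly -22
Delta array: [0, 0, -22, -22, -22, -22, -22]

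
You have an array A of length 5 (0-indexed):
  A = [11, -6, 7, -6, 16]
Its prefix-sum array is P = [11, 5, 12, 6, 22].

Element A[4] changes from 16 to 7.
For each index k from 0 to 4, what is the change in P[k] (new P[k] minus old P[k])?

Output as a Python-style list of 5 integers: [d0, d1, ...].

Answer: [0, 0, 0, 0, -9]

Derivation:
Element change: A[4] 16 -> 7, delta = -9
For k < 4: P[k] unchanged, delta_P[k] = 0
For k >= 4: P[k] shifts by exactly -9
Delta array: [0, 0, 0, 0, -9]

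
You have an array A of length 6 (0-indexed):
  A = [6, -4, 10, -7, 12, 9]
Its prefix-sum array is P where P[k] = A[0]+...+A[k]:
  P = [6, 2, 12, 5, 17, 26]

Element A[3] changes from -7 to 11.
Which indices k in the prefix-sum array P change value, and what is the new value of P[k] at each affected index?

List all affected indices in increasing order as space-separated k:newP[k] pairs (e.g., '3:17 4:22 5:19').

P[k] = A[0] + ... + A[k]
P[k] includes A[3] iff k >= 3
Affected indices: 3, 4, ..., 5; delta = 18
  P[3]: 5 + 18 = 23
  P[4]: 17 + 18 = 35
  P[5]: 26 + 18 = 44

Answer: 3:23 4:35 5:44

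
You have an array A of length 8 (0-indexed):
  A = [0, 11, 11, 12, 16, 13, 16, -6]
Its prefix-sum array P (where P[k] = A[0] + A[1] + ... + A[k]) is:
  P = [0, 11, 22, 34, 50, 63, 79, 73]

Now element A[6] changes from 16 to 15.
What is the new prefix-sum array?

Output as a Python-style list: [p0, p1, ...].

Change: A[6] 16 -> 15, delta = -1
P[k] for k < 6: unchanged (A[6] not included)
P[k] for k >= 6: shift by delta = -1
  P[0] = 0 + 0 = 0
  P[1] = 11 + 0 = 11
  P[2] = 22 + 0 = 22
  P[3] = 34 + 0 = 34
  P[4] = 50 + 0 = 50
  P[5] = 63 + 0 = 63
  P[6] = 79 + -1 = 78
  P[7] = 73 + -1 = 72

Answer: [0, 11, 22, 34, 50, 63, 78, 72]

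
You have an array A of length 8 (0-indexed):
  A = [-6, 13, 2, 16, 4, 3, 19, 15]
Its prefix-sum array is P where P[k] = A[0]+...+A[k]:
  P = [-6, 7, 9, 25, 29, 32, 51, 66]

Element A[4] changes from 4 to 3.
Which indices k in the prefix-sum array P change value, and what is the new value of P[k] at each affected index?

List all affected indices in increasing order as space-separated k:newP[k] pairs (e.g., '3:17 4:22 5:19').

P[k] = A[0] + ... + A[k]
P[k] includes A[4] iff k >= 4
Affected indices: 4, 5, ..., 7; delta = -1
  P[4]: 29 + -1 = 28
  P[5]: 32 + -1 = 31
  P[6]: 51 + -1 = 50
  P[7]: 66 + -1 = 65

Answer: 4:28 5:31 6:50 7:65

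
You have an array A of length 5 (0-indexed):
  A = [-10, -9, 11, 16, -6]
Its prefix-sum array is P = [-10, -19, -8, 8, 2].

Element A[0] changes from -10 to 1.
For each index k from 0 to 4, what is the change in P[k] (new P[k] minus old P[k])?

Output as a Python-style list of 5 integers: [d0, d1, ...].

Answer: [11, 11, 11, 11, 11]

Derivation:
Element change: A[0] -10 -> 1, delta = 11
For k < 0: P[k] unchanged, delta_P[k] = 0
For k >= 0: P[k] shifts by exactly 11
Delta array: [11, 11, 11, 11, 11]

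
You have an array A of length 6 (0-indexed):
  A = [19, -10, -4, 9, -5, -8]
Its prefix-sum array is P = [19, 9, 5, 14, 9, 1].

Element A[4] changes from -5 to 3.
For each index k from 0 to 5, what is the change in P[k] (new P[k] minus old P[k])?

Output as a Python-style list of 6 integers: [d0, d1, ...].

Element change: A[4] -5 -> 3, delta = 8
For k < 4: P[k] unchanged, delta_P[k] = 0
For k >= 4: P[k] shifts by exactly 8
Delta array: [0, 0, 0, 0, 8, 8]

Answer: [0, 0, 0, 0, 8, 8]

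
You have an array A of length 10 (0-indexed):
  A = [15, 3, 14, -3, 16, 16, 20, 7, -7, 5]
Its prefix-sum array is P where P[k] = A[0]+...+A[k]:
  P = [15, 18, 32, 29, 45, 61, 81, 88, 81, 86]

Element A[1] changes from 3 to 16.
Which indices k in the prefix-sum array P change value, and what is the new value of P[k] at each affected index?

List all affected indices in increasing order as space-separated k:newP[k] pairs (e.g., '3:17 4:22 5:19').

Answer: 1:31 2:45 3:42 4:58 5:74 6:94 7:101 8:94 9:99

Derivation:
P[k] = A[0] + ... + A[k]
P[k] includes A[1] iff k >= 1
Affected indices: 1, 2, ..., 9; delta = 13
  P[1]: 18 + 13 = 31
  P[2]: 32 + 13 = 45
  P[3]: 29 + 13 = 42
  P[4]: 45 + 13 = 58
  P[5]: 61 + 13 = 74
  P[6]: 81 + 13 = 94
  P[7]: 88 + 13 = 101
  P[8]: 81 + 13 = 94
  P[9]: 86 + 13 = 99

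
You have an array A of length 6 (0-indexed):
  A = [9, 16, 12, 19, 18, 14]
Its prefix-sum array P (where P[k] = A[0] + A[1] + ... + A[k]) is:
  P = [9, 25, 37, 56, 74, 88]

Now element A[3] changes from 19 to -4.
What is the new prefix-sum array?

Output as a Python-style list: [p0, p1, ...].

Change: A[3] 19 -> -4, delta = -23
P[k] for k < 3: unchanged (A[3] not included)
P[k] for k >= 3: shift by delta = -23
  P[0] = 9 + 0 = 9
  P[1] = 25 + 0 = 25
  P[2] = 37 + 0 = 37
  P[3] = 56 + -23 = 33
  P[4] = 74 + -23 = 51
  P[5] = 88 + -23 = 65

Answer: [9, 25, 37, 33, 51, 65]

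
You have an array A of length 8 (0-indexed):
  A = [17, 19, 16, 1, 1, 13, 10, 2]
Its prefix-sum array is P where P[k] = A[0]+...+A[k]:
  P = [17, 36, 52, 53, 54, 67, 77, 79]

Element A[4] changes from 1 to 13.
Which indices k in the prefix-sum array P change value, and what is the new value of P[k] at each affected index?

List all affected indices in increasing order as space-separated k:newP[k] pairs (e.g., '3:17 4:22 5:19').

P[k] = A[0] + ... + A[k]
P[k] includes A[4] iff k >= 4
Affected indices: 4, 5, ..., 7; delta = 12
  P[4]: 54 + 12 = 66
  P[5]: 67 + 12 = 79
  P[6]: 77 + 12 = 89
  P[7]: 79 + 12 = 91

Answer: 4:66 5:79 6:89 7:91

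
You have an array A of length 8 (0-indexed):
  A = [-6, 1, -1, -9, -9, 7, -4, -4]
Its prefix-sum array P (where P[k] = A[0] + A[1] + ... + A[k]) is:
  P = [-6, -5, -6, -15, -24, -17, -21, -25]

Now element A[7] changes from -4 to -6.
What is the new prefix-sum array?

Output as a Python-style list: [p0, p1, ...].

Change: A[7] -4 -> -6, delta = -2
P[k] for k < 7: unchanged (A[7] not included)
P[k] for k >= 7: shift by delta = -2
  P[0] = -6 + 0 = -6
  P[1] = -5 + 0 = -5
  P[2] = -6 + 0 = -6
  P[3] = -15 + 0 = -15
  P[4] = -24 + 0 = -24
  P[5] = -17 + 0 = -17
  P[6] = -21 + 0 = -21
  P[7] = -25 + -2 = -27

Answer: [-6, -5, -6, -15, -24, -17, -21, -27]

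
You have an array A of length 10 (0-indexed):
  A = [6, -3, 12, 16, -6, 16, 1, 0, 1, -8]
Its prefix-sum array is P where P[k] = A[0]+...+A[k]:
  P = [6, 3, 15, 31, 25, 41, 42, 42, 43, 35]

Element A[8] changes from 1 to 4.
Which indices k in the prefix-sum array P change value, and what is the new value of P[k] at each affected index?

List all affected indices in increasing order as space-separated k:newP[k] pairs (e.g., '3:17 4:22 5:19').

Answer: 8:46 9:38

Derivation:
P[k] = A[0] + ... + A[k]
P[k] includes A[8] iff k >= 8
Affected indices: 8, 9, ..., 9; delta = 3
  P[8]: 43 + 3 = 46
  P[9]: 35 + 3 = 38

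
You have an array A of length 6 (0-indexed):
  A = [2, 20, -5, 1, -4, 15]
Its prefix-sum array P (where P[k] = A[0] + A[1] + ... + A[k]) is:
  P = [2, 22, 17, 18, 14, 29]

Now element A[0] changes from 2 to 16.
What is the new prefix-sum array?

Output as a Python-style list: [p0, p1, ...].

Change: A[0] 2 -> 16, delta = 14
P[k] for k < 0: unchanged (A[0] not included)
P[k] for k >= 0: shift by delta = 14
  P[0] = 2 + 14 = 16
  P[1] = 22 + 14 = 36
  P[2] = 17 + 14 = 31
  P[3] = 18 + 14 = 32
  P[4] = 14 + 14 = 28
  P[5] = 29 + 14 = 43

Answer: [16, 36, 31, 32, 28, 43]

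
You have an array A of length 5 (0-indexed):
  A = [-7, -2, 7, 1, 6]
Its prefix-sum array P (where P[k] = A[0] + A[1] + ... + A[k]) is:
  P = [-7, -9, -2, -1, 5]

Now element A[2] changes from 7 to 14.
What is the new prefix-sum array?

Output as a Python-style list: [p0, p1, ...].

Answer: [-7, -9, 5, 6, 12]

Derivation:
Change: A[2] 7 -> 14, delta = 7
P[k] for k < 2: unchanged (A[2] not included)
P[k] for k >= 2: shift by delta = 7
  P[0] = -7 + 0 = -7
  P[1] = -9 + 0 = -9
  P[2] = -2 + 7 = 5
  P[3] = -1 + 7 = 6
  P[4] = 5 + 7 = 12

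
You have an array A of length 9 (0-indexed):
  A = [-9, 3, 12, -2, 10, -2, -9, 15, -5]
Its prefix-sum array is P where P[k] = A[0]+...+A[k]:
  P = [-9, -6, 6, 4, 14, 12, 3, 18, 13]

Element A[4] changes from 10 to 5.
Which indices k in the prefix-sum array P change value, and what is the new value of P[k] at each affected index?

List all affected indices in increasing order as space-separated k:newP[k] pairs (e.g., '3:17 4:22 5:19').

P[k] = A[0] + ... + A[k]
P[k] includes A[4] iff k >= 4
Affected indices: 4, 5, ..., 8; delta = -5
  P[4]: 14 + -5 = 9
  P[5]: 12 + -5 = 7
  P[6]: 3 + -5 = -2
  P[7]: 18 + -5 = 13
  P[8]: 13 + -5 = 8

Answer: 4:9 5:7 6:-2 7:13 8:8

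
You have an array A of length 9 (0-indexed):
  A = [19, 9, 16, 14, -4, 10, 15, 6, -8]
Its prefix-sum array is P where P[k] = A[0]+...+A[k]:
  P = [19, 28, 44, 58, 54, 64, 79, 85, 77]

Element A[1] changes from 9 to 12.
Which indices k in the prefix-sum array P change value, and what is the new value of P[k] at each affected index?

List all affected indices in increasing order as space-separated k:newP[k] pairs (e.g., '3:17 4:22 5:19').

Answer: 1:31 2:47 3:61 4:57 5:67 6:82 7:88 8:80

Derivation:
P[k] = A[0] + ... + A[k]
P[k] includes A[1] iff k >= 1
Affected indices: 1, 2, ..., 8; delta = 3
  P[1]: 28 + 3 = 31
  P[2]: 44 + 3 = 47
  P[3]: 58 + 3 = 61
  P[4]: 54 + 3 = 57
  P[5]: 64 + 3 = 67
  P[6]: 79 + 3 = 82
  P[7]: 85 + 3 = 88
  P[8]: 77 + 3 = 80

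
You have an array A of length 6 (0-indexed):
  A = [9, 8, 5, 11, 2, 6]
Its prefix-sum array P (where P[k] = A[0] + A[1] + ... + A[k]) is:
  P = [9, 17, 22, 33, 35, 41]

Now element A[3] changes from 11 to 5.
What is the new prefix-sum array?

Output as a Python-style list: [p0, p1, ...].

Answer: [9, 17, 22, 27, 29, 35]

Derivation:
Change: A[3] 11 -> 5, delta = -6
P[k] for k < 3: unchanged (A[3] not included)
P[k] for k >= 3: shift by delta = -6
  P[0] = 9 + 0 = 9
  P[1] = 17 + 0 = 17
  P[2] = 22 + 0 = 22
  P[3] = 33 + -6 = 27
  P[4] = 35 + -6 = 29
  P[5] = 41 + -6 = 35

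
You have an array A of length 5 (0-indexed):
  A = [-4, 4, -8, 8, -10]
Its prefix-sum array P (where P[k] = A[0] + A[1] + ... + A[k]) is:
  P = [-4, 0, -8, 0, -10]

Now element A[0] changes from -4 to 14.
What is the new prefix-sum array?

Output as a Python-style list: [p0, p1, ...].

Change: A[0] -4 -> 14, delta = 18
P[k] for k < 0: unchanged (A[0] not included)
P[k] for k >= 0: shift by delta = 18
  P[0] = -4 + 18 = 14
  P[1] = 0 + 18 = 18
  P[2] = -8 + 18 = 10
  P[3] = 0 + 18 = 18
  P[4] = -10 + 18 = 8

Answer: [14, 18, 10, 18, 8]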